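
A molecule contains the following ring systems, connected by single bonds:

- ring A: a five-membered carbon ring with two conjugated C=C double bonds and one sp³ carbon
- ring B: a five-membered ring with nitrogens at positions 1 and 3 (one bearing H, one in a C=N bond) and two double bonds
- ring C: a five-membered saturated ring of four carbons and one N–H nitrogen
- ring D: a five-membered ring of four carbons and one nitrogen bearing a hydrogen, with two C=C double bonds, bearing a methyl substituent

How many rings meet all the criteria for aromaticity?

2

Ring A has one sp³ carbon, so it is not fully conjugated — not aromatic (cyclopentadiene).
Ring B has a continuous p-orbital overlap around the ring; 2 ring double bonds (4 π electrons) plus a heteroatom lone pair (2) give 6 π electrons. 6 = 4(1)+2, so ring B is aromatic (imidazole).
Ring C has only sp³ atoms, so it is not fully conjugated — not aromatic (pyrrolidine).
Ring D has a continuous p-orbital overlap around the ring; 2 ring double bonds (4 π electrons) plus a heteroatom lone pair (2) give 6 π electrons. Since 6 = 4n+2 (n=1), ring D is aromatic (pyrrole).
Aromatic: B, D. Total: 2.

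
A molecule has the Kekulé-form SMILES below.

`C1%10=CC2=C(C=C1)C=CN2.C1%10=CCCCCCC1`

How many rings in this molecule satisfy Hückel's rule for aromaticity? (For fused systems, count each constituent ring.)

The SMILES encodes a six-membered carbon ring with three alternating C=C double bonds, fused to a five-membered ring containing one N–H nitrogen and two C=C double bonds; an eight-membered carbon ring with one C=C double bond.
The fused 6/5-membered bicyclic (with one N–H) is a single π system with 9 sp² atoms and 10 π electrons from ring double bonds plus a heteroatom lone pair. 10 = 4(2)+2, so the system is aromatic and both rings count as aromatic (indole).
The 8-membered ring has six sp³ carbons, so it is not fully conjugated — not aromatic (cyclooctene).
2 of the 3 rings are aromatic. Total: 2.

2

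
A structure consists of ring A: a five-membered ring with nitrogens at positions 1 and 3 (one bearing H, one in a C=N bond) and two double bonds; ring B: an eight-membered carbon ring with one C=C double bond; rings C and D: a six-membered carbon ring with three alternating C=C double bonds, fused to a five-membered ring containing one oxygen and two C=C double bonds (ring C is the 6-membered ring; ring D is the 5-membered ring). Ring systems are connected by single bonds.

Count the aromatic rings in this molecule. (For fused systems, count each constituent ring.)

Ring A is fully conjugated (every ring atom contributes a p orbital); 2 ring double bonds (4 π electrons) plus a heteroatom lone pair (2) give 6 π electrons. That satisfies 4n+2 with n=1, so ring A is aromatic (imidazole).
Ring B has six sp³ carbons, so it is not fully conjugated — not aromatic (cyclooctene).
Rings C and D form a fused bicyclic system (with one oxygen) with 9 sp² atoms and 10 π electrons from ring double bonds plus a heteroatom lone pair. 10 = 4(2)+2, so the system is aromatic and both rings count as aromatic (benzofuran).
Aromatic: A, C, D. Total: 3.

3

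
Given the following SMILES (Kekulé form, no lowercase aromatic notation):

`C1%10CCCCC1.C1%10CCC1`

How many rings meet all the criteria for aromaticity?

0

The SMILES encodes a six-membered saturated carbon ring; a four-membered saturated carbon ring.
The 6-membered ring has only sp³ atoms, so it is not fully conjugated — not aromatic (cyclohexane).
The 4-membered ring has only sp³ atoms, so it is not fully conjugated — not aromatic (cyclobutane).
None of the rings are aromatic. Total: 0.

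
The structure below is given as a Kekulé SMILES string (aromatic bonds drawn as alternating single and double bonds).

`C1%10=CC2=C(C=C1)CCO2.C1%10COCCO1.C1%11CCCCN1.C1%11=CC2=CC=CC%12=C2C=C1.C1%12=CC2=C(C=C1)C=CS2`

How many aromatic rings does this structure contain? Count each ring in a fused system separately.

5

The SMILES encodes a six-membered carbon ring with three alternating C=C double bonds, fused to a five-membered ring containing one oxygen and two sp³ carbons; a six-membered saturated ring with oxygens at positions 1 and 4; a six-membered saturated ring of five carbons and one N–H nitrogen; two fused six-membered carbon rings, each with three alternating C=C double bonds; a six-membered carbon ring with three alternating C=C double bonds, fused to a five-membered ring containing one sulfur and two C=C double bonds.
The 6-membered ring is fully conjugated (every ring atom contributes a p orbital); 3 ring double bonds give 6 π electrons. 6 = 4(1)+2, so it is aromatic (benzene ring).
The 5-membered ring with one oxygen has two sp³ carbons, so it is not fully conjugated — not aromatic (oxolane ring).
The 6-membered ring with two oxygens (1,4) has only sp³ atoms, so it is not fully conjugated — not aromatic (1,4-dioxane).
The 6-membered ring with one N–H has only sp³ atoms, so it is not fully conjugated — not aromatic (piperidine).
The fused 6/6-membered bicyclic is a single π system with 10 sp² atoms and 10 π electrons from ring double bonds. 10 = 4(2)+2, so the system is aromatic and both rings count as aromatic (naphthalene).
The fused 6/5-membered bicyclic (with one sulfur) is a single π system with 9 sp² atoms and 10 π electrons from ring double bonds plus a heteroatom lone pair. 10 = 4(2)+2, so the system is aromatic and both rings count as aromatic (benzothiophene).
5 of the 8 rings are aromatic. Total: 5.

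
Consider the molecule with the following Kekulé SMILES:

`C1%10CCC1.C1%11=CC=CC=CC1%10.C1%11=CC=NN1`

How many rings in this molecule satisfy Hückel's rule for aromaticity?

The SMILES encodes a four-membered saturated carbon ring; a seven-membered carbon ring with three C=C double bonds and one sp³ carbon; a five-membered ring with two adjacent nitrogens (one bearing H, one in a double bond) and two double bonds.
The 4-membered ring has only sp³ atoms, so it is not fully conjugated — not aromatic (cyclobutane).
The 7-membered ring has one sp³ carbon, so it is not fully conjugated — not aromatic (cycloheptatriene).
The 5-membered ring with two adjacent nitrogens (one N–H, one =N–) has a continuous p-orbital overlap around the ring; 2 ring double bonds (4 π electrons) plus a heteroatom lone pair (2) give 6 π electrons. That satisfies 4n+2 with n=1, so it is aromatic (pyrazole).
1 of the 3 rings is aromatic. Total: 1.

1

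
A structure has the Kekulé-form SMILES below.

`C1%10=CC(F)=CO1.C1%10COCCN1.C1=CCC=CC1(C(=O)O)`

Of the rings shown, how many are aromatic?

1

The SMILES encodes a five-membered ring of four carbons and one oxygen, with two C=C double bonds; a six-membered saturated ring with an oxygen and an N–H nitrogen at positions 1 and 4; a six-membered carbon ring with two isolated C=C double bonds and two sp³ carbons.
The 5-membered ring with one oxygen is planar and fully conjugated; 2 ring double bonds (4 π electrons) plus a heteroatom lone pair (2) give 6 π electrons. That satisfies 4n+2 with n=1, so it is aromatic (furan).
The 6-membered ring with one oxygen and one N–H (1,4) has only sp³ atoms, so it is not fully conjugated — not aromatic (morpholine).
The 6-membered ring has two sp³ carbons, so it is not fully conjugated — not aromatic (1,4-cyclohexadiene).
1 of the 3 rings is aromatic. Total: 1.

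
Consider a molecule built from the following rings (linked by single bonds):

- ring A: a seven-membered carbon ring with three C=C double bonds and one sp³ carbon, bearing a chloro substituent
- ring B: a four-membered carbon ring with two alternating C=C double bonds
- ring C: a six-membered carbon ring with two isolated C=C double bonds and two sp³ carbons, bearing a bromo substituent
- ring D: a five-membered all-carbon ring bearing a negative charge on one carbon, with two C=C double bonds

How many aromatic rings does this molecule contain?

1

Ring A has one sp³ carbon, so it is not fully conjugated — not aromatic (cycloheptatriene).
Ring B has only sp² ring atoms; a planar conformation would have a fully conjugated π system of 4 electrons. But 4 = 4(1), which is 4n not 4n+2, so ring B is not aromatic (cyclobutadiene) — cyclobutadiene is antiaromatic and distorts to a rectangle.
Ring C has two sp³ carbons, so it is not fully conjugated — not aromatic (1,4-cyclohexadiene).
Ring D has a continuous p-orbital overlap around the ring; 2 ring double bonds (4 π electrons) plus the carbanion lone pair (2) give 6 π electrons. 6 = 4(1)+2, so ring D is aromatic (cyclopentadienyl anion).
Aromatic: D. Total: 1.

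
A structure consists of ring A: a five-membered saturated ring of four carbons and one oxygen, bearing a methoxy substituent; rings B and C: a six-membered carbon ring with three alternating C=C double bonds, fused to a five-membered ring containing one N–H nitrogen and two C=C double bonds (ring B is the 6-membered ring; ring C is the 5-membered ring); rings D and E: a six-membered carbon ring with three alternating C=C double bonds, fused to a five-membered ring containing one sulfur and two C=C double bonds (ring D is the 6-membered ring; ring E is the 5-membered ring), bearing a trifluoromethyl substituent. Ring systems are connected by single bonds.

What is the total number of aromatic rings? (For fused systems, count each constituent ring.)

4

Ring A has only sp³ atoms, so it is not fully conjugated — not aromatic (tetrahydrofuran).
Rings B and C form a fused bicyclic system (with one N–H) with 9 sp² atoms and 10 π electrons from ring double bonds plus a heteroatom lone pair. 10 = 4(2)+2, so the system is aromatic and both rings count as aromatic (indole).
Rings D and E form a fused bicyclic system (with one sulfur) with 9 sp² atoms and 10 π electrons from ring double bonds plus a heteroatom lone pair. 10 = 4(2)+2, so the system is aromatic and both rings count as aromatic (benzothiophene).
Aromatic: B, C, D, E. Total: 4.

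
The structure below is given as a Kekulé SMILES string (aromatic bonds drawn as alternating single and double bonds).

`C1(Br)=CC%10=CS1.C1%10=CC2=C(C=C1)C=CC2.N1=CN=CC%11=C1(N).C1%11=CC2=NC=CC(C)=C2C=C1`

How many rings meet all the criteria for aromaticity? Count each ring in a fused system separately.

5

The SMILES encodes a five-membered ring of four carbons and one sulfur, with two C=C double bonds; a six-membered carbon ring with three alternating C=C double bonds, fused to a five-membered carbon ring containing one C=C double bond and one sp³ carbon; a six-membered ring with nitrogens at positions 1 and 3 and three alternating double bonds; two fused six-membered rings, each with three alternating double bonds; one ring is all carbon and the other has one ring nitrogen.
The 5-membered ring with one sulfur is fully conjugated (every ring atom contributes a p orbital); 2 ring double bonds (4 π electrons) plus a heteroatom lone pair (2) give 6 π electrons. That satisfies 4n+2 with n=1, so it is aromatic (thiophene).
The 6-membered ring is fully conjugated (every ring atom contributes a p orbital); 3 ring double bonds give 6 π electrons. Since 6 = 4n+2 (n=1), it is aromatic (benzene ring).
The 5-membered ring has one sp³ carbon, so it is not fully conjugated — not aromatic (cyclopentene ring).
The 6-membered ring with two nitrogens (1,3) is planar and fully conjugated; 3 ring double bonds give 6 π electrons. 6 = 4(1)+2, so it is aromatic (pyrimidine).
The fused 6/6-membered bicyclic (with one nitrogen) is a single π system with 10 sp² atoms and 10 π electrons from ring double bonds. 10 = 4(2)+2, so the system is aromatic and both rings count as aromatic (quinoline).
5 of the 6 rings are aromatic. Total: 5.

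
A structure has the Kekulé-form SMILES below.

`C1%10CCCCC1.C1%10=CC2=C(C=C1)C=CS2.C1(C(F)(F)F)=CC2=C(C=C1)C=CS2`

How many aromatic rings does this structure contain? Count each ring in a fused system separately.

4

The SMILES encodes a six-membered saturated carbon ring; a six-membered carbon ring with three alternating C=C double bonds, fused to a five-membered ring containing one sulfur and two C=C double bonds; a six-membered carbon ring with three alternating C=C double bonds, fused to a five-membered ring containing one sulfur and two C=C double bonds.
The 6-membered ring has only sp³ atoms, so it is not fully conjugated — not aromatic (cyclohexane).
The fused 6/5-membered bicyclic (with one sulfur) is a single π system with 9 sp² atoms and 10 π electrons from ring double bonds plus a heteroatom lone pair. 10 = 4(2)+2, so the system is aromatic and both rings count as aromatic (benzothiophene).
The fused 6/5-membered bicyclic (with one sulfur) is a single π system with 9 sp² atoms and 10 π electrons from ring double bonds plus a heteroatom lone pair. 10 = 4(2)+2, so the system is aromatic and both rings count as aromatic (benzothiophene).
4 of the 5 rings are aromatic. Total: 4.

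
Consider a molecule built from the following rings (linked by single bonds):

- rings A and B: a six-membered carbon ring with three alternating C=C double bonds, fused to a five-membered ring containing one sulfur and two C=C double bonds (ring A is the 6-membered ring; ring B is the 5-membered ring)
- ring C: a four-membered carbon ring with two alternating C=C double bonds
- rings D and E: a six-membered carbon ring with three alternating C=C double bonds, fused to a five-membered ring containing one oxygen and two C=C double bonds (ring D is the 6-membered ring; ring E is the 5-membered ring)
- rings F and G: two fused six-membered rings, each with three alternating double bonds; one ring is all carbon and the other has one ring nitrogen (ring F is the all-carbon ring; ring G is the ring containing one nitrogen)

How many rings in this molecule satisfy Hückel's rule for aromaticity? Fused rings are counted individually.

Rings A and B form a fused bicyclic system (with one sulfur) with 9 sp² atoms and 10 π electrons from ring double bonds plus a heteroatom lone pair. 10 = 4(2)+2, so the system is aromatic and both rings count as aromatic (benzothiophene).
Ring C has only sp² ring atoms; a planar conformation would have a fully conjugated π system of 4 electrons. But 4 = 4(1), which is 4n not 4n+2, so ring C is not aromatic (cyclobutadiene) — cyclobutadiene is antiaromatic and distorts to a rectangle.
Rings D and E form a fused bicyclic system (with one oxygen) with 9 sp² atoms and 10 π electrons from ring double bonds plus a heteroatom lone pair. 10 = 4(2)+2, so the system is aromatic and both rings count as aromatic (benzofuran).
Rings F and G form a fused bicyclic system (with one nitrogen) with 10 sp² atoms and 10 π electrons from ring double bonds. 10 = 4(2)+2, so the system is aromatic and both rings count as aromatic (quinoline).
Aromatic: A, B, D, E, F, G. Total: 6.

6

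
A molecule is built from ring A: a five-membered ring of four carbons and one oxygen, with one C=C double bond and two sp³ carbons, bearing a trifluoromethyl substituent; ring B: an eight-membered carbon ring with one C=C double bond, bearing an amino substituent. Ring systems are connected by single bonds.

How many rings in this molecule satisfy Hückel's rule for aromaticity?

Ring A has two sp³ carbons, so it is not fully conjugated — not aromatic (2,3-dihydrofuran).
Ring B has six sp³ carbons, so it is not fully conjugated — not aromatic (cyclooctene).
No ring is aromatic. Total: 0.

0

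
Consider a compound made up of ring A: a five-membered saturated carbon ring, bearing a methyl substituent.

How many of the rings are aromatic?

0

Ring A has only sp³ atoms, so it is not fully conjugated — not aromatic (cyclopentane).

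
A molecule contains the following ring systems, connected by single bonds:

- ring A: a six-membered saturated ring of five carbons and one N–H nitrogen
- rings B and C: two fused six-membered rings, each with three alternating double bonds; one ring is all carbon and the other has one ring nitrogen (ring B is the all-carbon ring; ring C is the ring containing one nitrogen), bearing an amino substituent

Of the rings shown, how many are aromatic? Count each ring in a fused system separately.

Ring A has only sp³ atoms, so it is not fully conjugated — not aromatic (piperidine).
Rings B and C form a fused bicyclic system (with one nitrogen) with 10 sp² atoms and 10 π electrons from ring double bonds. 10 = 4(2)+2, so the system is aromatic and both rings count as aromatic (quinoline).
Aromatic: B, C. Total: 2.

2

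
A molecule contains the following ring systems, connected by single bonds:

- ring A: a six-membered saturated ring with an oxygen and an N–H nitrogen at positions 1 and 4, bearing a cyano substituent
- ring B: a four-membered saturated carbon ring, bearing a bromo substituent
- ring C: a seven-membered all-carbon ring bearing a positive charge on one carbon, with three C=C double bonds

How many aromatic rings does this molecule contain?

1

Ring A has only sp³ atoms, so it is not fully conjugated — not aromatic (morpholine).
Ring B has only sp³ atoms, so it is not fully conjugated — not aromatic (cyclobutane).
Ring C is fully conjugated (every ring atom contributes a p orbital); 3 ring double bonds (6 π electrons) plus the carbocation's empty p orbital (0, but keeps the ring conjugated) give 6 π electrons. 6 = 4(1)+2, so ring C is aromatic (tropylium cation).
Aromatic: C. Total: 1.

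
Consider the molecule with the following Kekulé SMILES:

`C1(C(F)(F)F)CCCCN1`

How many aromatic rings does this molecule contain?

The SMILES encodes a six-membered saturated ring of five carbons and one N–H nitrogen.
The 6-membered ring with one N–H has only sp³ atoms, so it is not fully conjugated — not aromatic (piperidine).

0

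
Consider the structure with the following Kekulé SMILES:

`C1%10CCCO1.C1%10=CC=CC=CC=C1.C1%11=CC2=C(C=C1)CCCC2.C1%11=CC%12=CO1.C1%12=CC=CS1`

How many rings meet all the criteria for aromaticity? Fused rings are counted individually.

3

The SMILES encodes a five-membered saturated ring of four carbons and one oxygen; an eight-membered carbon ring with four alternating C=C double bonds; a six-membered carbon ring with three alternating C=C double bonds, fused to a saturated six-membered carbon ring; a five-membered ring of four carbons and one oxygen, with two C=C double bonds; a five-membered ring of four carbons and one sulfur, with two C=C double bonds.
The 5-membered ring with one oxygen has only sp³ atoms, so it is not fully conjugated — not aromatic (tetrahydrofuran).
The 8-membered ring has only sp² ring atoms; a planar conformation would have a fully conjugated π system of 8 electrons. But 8 = 4(2), which is 4n not 4n+2, so it is not aromatic (cyclooctatetraene) — cyclooctatetraene distorts into a non-planar tub to avoid antiaromaticity.
The 6-membered ring is fully conjugated (every ring atom contributes a p orbital); 3 ring double bonds give 6 π electrons. Since 6 = 4n+2 (n=1), it is aromatic (benzene ring).
The second 6-membered ring has four sp³ carbons, so it is not fully conjugated — not aromatic (cyclohexane ring).
The second 5-membered ring with one oxygen is fully conjugated (every ring atom contributes a p orbital); 2 ring double bonds (4 π electrons) plus a heteroatom lone pair (2) give 6 π electrons. Since 6 = 4n+2 (n=1), it is aromatic (furan).
The 5-membered ring with one sulfur has a continuous p-orbital overlap around the ring; 2 ring double bonds (4 π electrons) plus a heteroatom lone pair (2) give 6 π electrons. Since 6 = 4n+2 (n=1), it is aromatic (thiophene).
3 of the 6 rings are aromatic. Total: 3.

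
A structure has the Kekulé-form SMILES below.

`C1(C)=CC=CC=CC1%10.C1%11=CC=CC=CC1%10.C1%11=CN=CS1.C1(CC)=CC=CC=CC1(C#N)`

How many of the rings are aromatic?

1

The SMILES encodes a seven-membered carbon ring with three C=C double bonds and one sp³ carbon; a seven-membered carbon ring with three C=C double bonds and one sp³ carbon; a five-membered ring with a sulfur at position 1 and a nitrogen at position 3 (in a C=N bond), with two double bonds; a seven-membered carbon ring with three C=C double bonds and one sp³ carbon.
The 7-membered ring has one sp³ carbon, so it is not fully conjugated — not aromatic (cycloheptatriene).
The second 7-membered ring has one sp³ carbon, so it is not fully conjugated — not aromatic (cycloheptatriene).
The 5-membered ring with one sulfur and one =N– is planar and fully conjugated; 2 ring double bonds (4 π electrons) plus a heteroatom lone pair (2) give 6 π electrons. 6 = 4(1)+2, so it is aromatic (thiazole).
The third 7-membered ring has one sp³ carbon, so it is not fully conjugated — not aromatic (cycloheptatriene).
1 of the 4 rings is aromatic. Total: 1.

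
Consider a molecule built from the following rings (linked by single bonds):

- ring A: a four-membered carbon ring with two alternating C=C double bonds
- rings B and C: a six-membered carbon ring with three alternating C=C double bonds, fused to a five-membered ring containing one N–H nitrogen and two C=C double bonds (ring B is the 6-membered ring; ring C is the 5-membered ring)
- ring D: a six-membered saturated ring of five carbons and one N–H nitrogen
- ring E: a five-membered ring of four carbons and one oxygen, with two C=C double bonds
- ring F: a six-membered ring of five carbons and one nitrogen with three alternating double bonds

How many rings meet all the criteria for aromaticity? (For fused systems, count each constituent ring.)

Ring A has only sp² ring atoms; a planar conformation would have a fully conjugated π system of 4 electrons. But 4 = 4(1), which is 4n not 4n+2, so ring A is not aromatic (cyclobutadiene) — cyclobutadiene is antiaromatic and distorts to a rectangle.
Rings B and C form a fused bicyclic system (with one N–H) with 9 sp² atoms and 10 π electrons from ring double bonds plus a heteroatom lone pair. 10 = 4(2)+2, so the system is aromatic and both rings count as aromatic (indole).
Ring D has only sp³ atoms, so it is not fully conjugated — not aromatic (piperidine).
Ring E has a continuous p-orbital overlap around the ring; 2 ring double bonds (4 π electrons) plus a heteroatom lone pair (2) give 6 π electrons. Since 6 = 4n+2 (n=1), ring E is aromatic (furan).
Ring F is planar and fully conjugated; 3 ring double bonds give 6 π electrons. Since 6 = 4n+2 (n=1), ring F is aromatic (pyridine).
Aromatic: B, C, E, F. Total: 4.

4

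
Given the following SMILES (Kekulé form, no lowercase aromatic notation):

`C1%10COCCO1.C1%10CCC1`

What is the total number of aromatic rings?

The SMILES encodes a six-membered saturated ring with oxygens at positions 1 and 4; a four-membered saturated carbon ring.
The 6-membered ring with two oxygens (1,4) has only sp³ atoms, so it is not fully conjugated — not aromatic (1,4-dioxane).
The 4-membered ring has only sp³ atoms, so it is not fully conjugated — not aromatic (cyclobutane).
None of the rings are aromatic. Total: 0.

0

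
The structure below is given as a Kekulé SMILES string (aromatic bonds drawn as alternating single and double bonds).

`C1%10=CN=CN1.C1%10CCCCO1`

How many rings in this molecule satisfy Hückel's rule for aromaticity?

The SMILES encodes a five-membered ring with nitrogens at positions 1 and 3 (one bearing H, one in a C=N bond) and two double bonds; a six-membered saturated ring of five carbons and one oxygen.
The 5-membered ring with two nitrogens (one N–H, one =N–) has a continuous p-orbital overlap around the ring; 2 ring double bonds (4 π electrons) plus a heteroatom lone pair (2) give 6 π electrons. That satisfies 4n+2 with n=1, so it is aromatic (imidazole).
The 6-membered ring with one oxygen has only sp³ atoms, so it is not fully conjugated — not aromatic (tetrahydropyran).
1 of the 2 rings is aromatic. Total: 1.

1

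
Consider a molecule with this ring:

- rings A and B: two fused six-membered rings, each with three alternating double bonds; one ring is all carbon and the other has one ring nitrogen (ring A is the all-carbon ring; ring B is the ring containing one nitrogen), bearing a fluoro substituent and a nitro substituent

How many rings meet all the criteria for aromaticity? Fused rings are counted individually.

2

Rings A and B form a fused bicyclic system (with one nitrogen) with 10 sp² atoms and 10 π electrons from ring double bonds. 10 = 4(2)+2, so the system is aromatic and both rings count as aromatic (quinoline).
Aromatic: A, B. Total: 2.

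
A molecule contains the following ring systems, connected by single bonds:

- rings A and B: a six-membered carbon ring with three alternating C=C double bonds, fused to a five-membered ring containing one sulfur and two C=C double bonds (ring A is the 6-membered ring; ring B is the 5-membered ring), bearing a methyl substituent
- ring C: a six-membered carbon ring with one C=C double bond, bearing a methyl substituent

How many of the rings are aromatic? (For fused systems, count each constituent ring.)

Rings A and B form a fused bicyclic system (with one sulfur) with 9 sp² atoms and 10 π electrons from ring double bonds plus a heteroatom lone pair. 10 = 4(2)+2, so the system is aromatic and both rings count as aromatic (benzothiophene).
Ring C has four sp³ carbons, so it is not fully conjugated — not aromatic (cyclohexene).
Aromatic: A, B. Total: 2.

2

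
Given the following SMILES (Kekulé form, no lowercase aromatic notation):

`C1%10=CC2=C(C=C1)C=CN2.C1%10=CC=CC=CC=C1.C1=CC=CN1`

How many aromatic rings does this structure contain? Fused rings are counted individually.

3

The SMILES encodes a six-membered carbon ring with three alternating C=C double bonds, fused to a five-membered ring containing one N–H nitrogen and two C=C double bonds; an eight-membered carbon ring with four alternating C=C double bonds; a five-membered ring of four carbons and one nitrogen bearing a hydrogen, with two C=C double bonds.
The fused 6/5-membered bicyclic (with one N–H) is a single π system with 9 sp² atoms and 10 π electrons from ring double bonds plus a heteroatom lone pair. 10 = 4(2)+2, so the system is aromatic and both rings count as aromatic (indole).
The 8-membered ring has only sp² ring atoms; a planar conformation would have a fully conjugated π system of 8 electrons. But 8 = 4(2), which is 4n not 4n+2, so it is not aromatic (cyclooctatetraene) — cyclooctatetraene distorts into a non-planar tub to avoid antiaromaticity.
The 5-membered ring with one N–H has a continuous p-orbital overlap around the ring; 2 ring double bonds (4 π electrons) plus a heteroatom lone pair (2) give 6 π electrons. That satisfies 4n+2 with n=1, so it is aromatic (pyrrole).
3 of the 4 rings are aromatic. Total: 3.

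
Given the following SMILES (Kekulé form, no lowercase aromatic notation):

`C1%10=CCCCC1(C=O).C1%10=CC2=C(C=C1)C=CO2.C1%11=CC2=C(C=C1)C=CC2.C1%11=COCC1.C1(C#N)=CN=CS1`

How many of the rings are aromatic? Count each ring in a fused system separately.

4

The SMILES encodes a six-membered carbon ring with one C=C double bond; a six-membered carbon ring with three alternating C=C double bonds, fused to a five-membered ring containing one oxygen and two C=C double bonds; a six-membered carbon ring with three alternating C=C double bonds, fused to a five-membered carbon ring containing one C=C double bond and one sp³ carbon; a five-membered ring of four carbons and one oxygen, with one C=C double bond and two sp³ carbons; a five-membered ring with a sulfur at position 1 and a nitrogen at position 3 (in a C=N bond), with two double bonds.
The 6-membered ring has four sp³ carbons, so it is not fully conjugated — not aromatic (cyclohexene).
The fused 6/5-membered bicyclic (with one oxygen) is a single π system with 9 sp² atoms and 10 π electrons from ring double bonds plus a heteroatom lone pair. 10 = 4(2)+2, so the system is aromatic and both rings count as aromatic (benzofuran).
The second 6-membered ring has a continuous p-orbital overlap around the ring; 3 ring double bonds give 6 π electrons. That satisfies 4n+2 with n=1, so it is aromatic (benzene ring).
The 5-membered ring has one sp³ carbon, so it is not fully conjugated — not aromatic (cyclopentene ring).
The 5-membered ring with one oxygen has two sp³ carbons, so it is not fully conjugated — not aromatic (2,3-dihydrofuran).
The 5-membered ring with one sulfur and one =N– has a continuous p-orbital overlap around the ring; 2 ring double bonds (4 π electrons) plus a heteroatom lone pair (2) give 6 π electrons. 6 = 4(1)+2, so it is aromatic (thiazole).
4 of the 7 rings are aromatic. Total: 4.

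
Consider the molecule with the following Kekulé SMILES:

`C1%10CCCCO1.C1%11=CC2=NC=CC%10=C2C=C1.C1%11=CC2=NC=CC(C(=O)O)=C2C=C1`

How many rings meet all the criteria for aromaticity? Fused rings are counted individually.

4

The SMILES encodes a six-membered saturated ring of five carbons and one oxygen; two fused six-membered rings, each with three alternating double bonds; one ring is all carbon and the other has one ring nitrogen; two fused six-membered rings, each with three alternating double bonds; one ring is all carbon and the other has one ring nitrogen.
The 6-membered ring with one oxygen has only sp³ atoms, so it is not fully conjugated — not aromatic (tetrahydropyran).
The fused 6/6-membered bicyclic (with one nitrogen) is a single π system with 10 sp² atoms and 10 π electrons from ring double bonds. 10 = 4(2)+2, so the system is aromatic and both rings count as aromatic (quinoline).
The fused 6/6-membered bicyclic (with one nitrogen) is a single π system with 10 sp² atoms and 10 π electrons from ring double bonds. 10 = 4(2)+2, so the system is aromatic and both rings count as aromatic (quinoline).
4 of the 5 rings are aromatic. Total: 4.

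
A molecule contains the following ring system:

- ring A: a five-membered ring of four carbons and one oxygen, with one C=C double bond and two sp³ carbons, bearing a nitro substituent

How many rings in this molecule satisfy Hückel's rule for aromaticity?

Ring A has two sp³ carbons, so it is not fully conjugated — not aromatic (2,3-dihydrofuran).

0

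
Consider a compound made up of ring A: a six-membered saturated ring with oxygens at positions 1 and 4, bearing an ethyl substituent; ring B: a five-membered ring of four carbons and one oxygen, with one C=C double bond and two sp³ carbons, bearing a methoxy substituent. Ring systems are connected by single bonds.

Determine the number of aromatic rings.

Ring A has only sp³ atoms, so it is not fully conjugated — not aromatic (1,4-dioxane).
Ring B has two sp³ carbons, so it is not fully conjugated — not aromatic (2,3-dihydrofuran).
No ring is aromatic. Total: 0.

0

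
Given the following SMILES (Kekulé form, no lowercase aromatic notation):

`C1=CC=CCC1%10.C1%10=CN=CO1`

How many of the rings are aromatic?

The SMILES encodes a six-membered carbon ring with two conjugated C=C double bonds and two sp³ carbons; a five-membered ring with an oxygen at position 1 and a nitrogen at position 3 (in a C=N bond), with two double bonds.
The 6-membered ring has two sp³ carbons, so it is not fully conjugated — not aromatic (1,3-cyclohexadiene).
The 5-membered ring with one oxygen and one =N– is planar and fully conjugated; 2 ring double bonds (4 π electrons) plus a heteroatom lone pair (2) give 6 π electrons. That satisfies 4n+2 with n=1, so it is aromatic (oxazole).
1 of the 2 rings is aromatic. Total: 1.

1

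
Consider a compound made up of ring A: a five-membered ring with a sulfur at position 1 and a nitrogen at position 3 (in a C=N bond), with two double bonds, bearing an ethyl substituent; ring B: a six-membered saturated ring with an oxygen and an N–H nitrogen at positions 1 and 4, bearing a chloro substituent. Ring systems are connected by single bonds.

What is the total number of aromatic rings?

1

Ring A has a continuous p-orbital overlap around the ring; 2 ring double bonds (4 π electrons) plus a heteroatom lone pair (2) give 6 π electrons. That satisfies 4n+2 with n=1, so ring A is aromatic (thiazole).
Ring B has only sp³ atoms, so it is not fully conjugated — not aromatic (morpholine).
Aromatic: A. Total: 1.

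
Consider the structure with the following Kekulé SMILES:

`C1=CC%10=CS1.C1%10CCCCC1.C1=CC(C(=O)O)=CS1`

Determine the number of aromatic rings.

2

The SMILES encodes a five-membered ring of four carbons and one sulfur, with two C=C double bonds; a six-membered saturated carbon ring; a five-membered ring of four carbons and one sulfur, with two C=C double bonds.
The 5-membered ring with one sulfur is fully conjugated (every ring atom contributes a p orbital); 2 ring double bonds (4 π electrons) plus a heteroatom lone pair (2) give 6 π electrons. That satisfies 4n+2 with n=1, so it is aromatic (thiophene).
The 6-membered ring has only sp³ atoms, so it is not fully conjugated — not aromatic (cyclohexane).
The second 5-membered ring with one sulfur is planar and fully conjugated; 2 ring double bonds (4 π electrons) plus a heteroatom lone pair (2) give 6 π electrons. That satisfies 4n+2 with n=1, so it is aromatic (thiophene).
2 of the 3 rings are aromatic. Total: 2.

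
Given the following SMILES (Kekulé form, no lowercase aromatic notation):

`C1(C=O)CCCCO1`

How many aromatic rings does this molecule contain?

0

The SMILES encodes a six-membered saturated ring of five carbons and one oxygen.
The 6-membered ring with one oxygen has only sp³ atoms, so it is not fully conjugated — not aromatic (tetrahydropyran).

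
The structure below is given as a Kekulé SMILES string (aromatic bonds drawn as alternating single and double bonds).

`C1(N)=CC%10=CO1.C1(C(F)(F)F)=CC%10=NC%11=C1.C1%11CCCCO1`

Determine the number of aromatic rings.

2

The SMILES encodes a five-membered ring of four carbons and one oxygen, with two C=C double bonds; a six-membered ring of five carbons and one nitrogen with three alternating double bonds; a six-membered saturated ring of five carbons and one oxygen.
The 5-membered ring with one oxygen is fully conjugated (every ring atom contributes a p orbital); 2 ring double bonds (4 π electrons) plus a heteroatom lone pair (2) give 6 π electrons. 6 = 4(1)+2, so it is aromatic (furan).
The 6-membered ring with one nitrogen has a continuous p-orbital overlap around the ring; 3 ring double bonds give 6 π electrons. 6 = 4(1)+2, so it is aromatic (pyridine).
The 6-membered ring with one oxygen has only sp³ atoms, so it is not fully conjugated — not aromatic (tetrahydropyran).
2 of the 3 rings are aromatic. Total: 2.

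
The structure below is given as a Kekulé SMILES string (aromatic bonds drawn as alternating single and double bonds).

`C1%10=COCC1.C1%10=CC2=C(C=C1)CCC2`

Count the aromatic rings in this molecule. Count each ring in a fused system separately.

1

The SMILES encodes a five-membered ring of four carbons and one oxygen, with one C=C double bond and two sp³ carbons; a six-membered carbon ring with three alternating C=C double bonds, fused to a saturated five-membered carbon ring.
The 5-membered ring with one oxygen has two sp³ carbons, so it is not fully conjugated — not aromatic (2,3-dihydrofuran).
The 6-membered ring is fully conjugated (every ring atom contributes a p orbital); 3 ring double bonds give 6 π electrons. That satisfies 4n+2 with n=1, so it is aromatic (benzene ring).
The 5-membered ring has three sp³ carbons, so it is not fully conjugated — not aromatic (cyclopentane ring).
1 of the 3 rings is aromatic. Total: 1.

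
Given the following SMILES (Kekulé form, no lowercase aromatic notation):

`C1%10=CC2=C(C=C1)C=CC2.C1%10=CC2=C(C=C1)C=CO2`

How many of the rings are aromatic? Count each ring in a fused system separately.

3

The SMILES encodes a six-membered carbon ring with three alternating C=C double bonds, fused to a five-membered carbon ring containing one C=C double bond and one sp³ carbon; a six-membered carbon ring with three alternating C=C double bonds, fused to a five-membered ring containing one oxygen and two C=C double bonds.
The 6-membered ring is planar and fully conjugated; 3 ring double bonds give 6 π electrons. That satisfies 4n+2 with n=1, so it is aromatic (benzene ring).
The 5-membered ring has one sp³ carbon, so it is not fully conjugated — not aromatic (cyclopentene ring).
The fused 6/5-membered bicyclic (with one oxygen) is a single π system with 9 sp² atoms and 10 π electrons from ring double bonds plus a heteroatom lone pair. 10 = 4(2)+2, so the system is aromatic and both rings count as aromatic (benzofuran).
3 of the 4 rings are aromatic. Total: 3.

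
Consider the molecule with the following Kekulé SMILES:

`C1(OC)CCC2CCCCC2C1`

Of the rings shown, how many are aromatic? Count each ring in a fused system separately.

0

The SMILES encodes two fused six-membered saturated carbon rings.
The 6-membered ring has only sp³ atoms, so it is not fully conjugated — not aromatic (cyclohexane ring).
The second 6-membered ring has only sp³ atoms, so it is not fully conjugated — not aromatic (cyclohexane ring).
None of the rings are aromatic. Total: 0.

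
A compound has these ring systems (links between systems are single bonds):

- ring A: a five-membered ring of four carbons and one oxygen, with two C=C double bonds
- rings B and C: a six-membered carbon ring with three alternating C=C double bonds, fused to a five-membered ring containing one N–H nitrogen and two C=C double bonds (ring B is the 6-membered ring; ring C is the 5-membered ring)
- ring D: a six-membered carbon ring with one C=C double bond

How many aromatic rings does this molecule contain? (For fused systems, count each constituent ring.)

3

Ring A is planar and fully conjugated; 2 ring double bonds (4 π electrons) plus a heteroatom lone pair (2) give 6 π electrons. That satisfies 4n+2 with n=1, so ring A is aromatic (furan).
Rings B and C form a fused bicyclic system (with one N–H) with 9 sp² atoms and 10 π electrons from ring double bonds plus a heteroatom lone pair. 10 = 4(2)+2, so the system is aromatic and both rings count as aromatic (indole).
Ring D has four sp³ carbons, so it is not fully conjugated — not aromatic (cyclohexene).
Aromatic: A, B, C. Total: 3.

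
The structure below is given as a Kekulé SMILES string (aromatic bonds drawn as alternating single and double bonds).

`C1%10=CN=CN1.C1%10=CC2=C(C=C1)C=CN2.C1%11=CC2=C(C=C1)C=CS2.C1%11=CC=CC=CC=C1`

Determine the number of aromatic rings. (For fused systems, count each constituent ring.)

5

The SMILES encodes a five-membered ring with nitrogens at positions 1 and 3 (one bearing H, one in a C=N bond) and two double bonds; a six-membered carbon ring with three alternating C=C double bonds, fused to a five-membered ring containing one N–H nitrogen and two C=C double bonds; a six-membered carbon ring with three alternating C=C double bonds, fused to a five-membered ring containing one sulfur and two C=C double bonds; an eight-membered carbon ring with four alternating C=C double bonds.
The 5-membered ring with two nitrogens (one N–H, one =N–) is planar and fully conjugated; 2 ring double bonds (4 π electrons) plus a heteroatom lone pair (2) give 6 π electrons. That satisfies 4n+2 with n=1, so it is aromatic (imidazole).
The fused 6/5-membered bicyclic (with one N–H) is a single π system with 9 sp² atoms and 10 π electrons from ring double bonds plus a heteroatom lone pair. 10 = 4(2)+2, so the system is aromatic and both rings count as aromatic (indole).
The fused 6/5-membered bicyclic (with one sulfur) is a single π system with 9 sp² atoms and 10 π electrons from ring double bonds plus a heteroatom lone pair. 10 = 4(2)+2, so the system is aromatic and both rings count as aromatic (benzothiophene).
The 8-membered ring has only sp² ring atoms; a planar conformation would have a fully conjugated π system of 8 electrons. But 8 = 4(2), which is 4n not 4n+2, so it is not aromatic (cyclooctatetraene) — cyclooctatetraene distorts into a non-planar tub to avoid antiaromaticity.
5 of the 6 rings are aromatic. Total: 5.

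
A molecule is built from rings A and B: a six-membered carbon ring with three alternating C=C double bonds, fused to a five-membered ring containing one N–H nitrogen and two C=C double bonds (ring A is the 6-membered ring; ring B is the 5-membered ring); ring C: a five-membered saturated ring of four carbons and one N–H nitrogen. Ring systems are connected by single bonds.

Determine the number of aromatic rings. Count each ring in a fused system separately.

2

Rings A and B form a fused bicyclic system (with one N–H) with 9 sp² atoms and 10 π electrons from ring double bonds plus a heteroatom lone pair. 10 = 4(2)+2, so the system is aromatic and both rings count as aromatic (indole).
Ring C has only sp³ atoms, so it is not fully conjugated — not aromatic (pyrrolidine).
Aromatic: A, B. Total: 2.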